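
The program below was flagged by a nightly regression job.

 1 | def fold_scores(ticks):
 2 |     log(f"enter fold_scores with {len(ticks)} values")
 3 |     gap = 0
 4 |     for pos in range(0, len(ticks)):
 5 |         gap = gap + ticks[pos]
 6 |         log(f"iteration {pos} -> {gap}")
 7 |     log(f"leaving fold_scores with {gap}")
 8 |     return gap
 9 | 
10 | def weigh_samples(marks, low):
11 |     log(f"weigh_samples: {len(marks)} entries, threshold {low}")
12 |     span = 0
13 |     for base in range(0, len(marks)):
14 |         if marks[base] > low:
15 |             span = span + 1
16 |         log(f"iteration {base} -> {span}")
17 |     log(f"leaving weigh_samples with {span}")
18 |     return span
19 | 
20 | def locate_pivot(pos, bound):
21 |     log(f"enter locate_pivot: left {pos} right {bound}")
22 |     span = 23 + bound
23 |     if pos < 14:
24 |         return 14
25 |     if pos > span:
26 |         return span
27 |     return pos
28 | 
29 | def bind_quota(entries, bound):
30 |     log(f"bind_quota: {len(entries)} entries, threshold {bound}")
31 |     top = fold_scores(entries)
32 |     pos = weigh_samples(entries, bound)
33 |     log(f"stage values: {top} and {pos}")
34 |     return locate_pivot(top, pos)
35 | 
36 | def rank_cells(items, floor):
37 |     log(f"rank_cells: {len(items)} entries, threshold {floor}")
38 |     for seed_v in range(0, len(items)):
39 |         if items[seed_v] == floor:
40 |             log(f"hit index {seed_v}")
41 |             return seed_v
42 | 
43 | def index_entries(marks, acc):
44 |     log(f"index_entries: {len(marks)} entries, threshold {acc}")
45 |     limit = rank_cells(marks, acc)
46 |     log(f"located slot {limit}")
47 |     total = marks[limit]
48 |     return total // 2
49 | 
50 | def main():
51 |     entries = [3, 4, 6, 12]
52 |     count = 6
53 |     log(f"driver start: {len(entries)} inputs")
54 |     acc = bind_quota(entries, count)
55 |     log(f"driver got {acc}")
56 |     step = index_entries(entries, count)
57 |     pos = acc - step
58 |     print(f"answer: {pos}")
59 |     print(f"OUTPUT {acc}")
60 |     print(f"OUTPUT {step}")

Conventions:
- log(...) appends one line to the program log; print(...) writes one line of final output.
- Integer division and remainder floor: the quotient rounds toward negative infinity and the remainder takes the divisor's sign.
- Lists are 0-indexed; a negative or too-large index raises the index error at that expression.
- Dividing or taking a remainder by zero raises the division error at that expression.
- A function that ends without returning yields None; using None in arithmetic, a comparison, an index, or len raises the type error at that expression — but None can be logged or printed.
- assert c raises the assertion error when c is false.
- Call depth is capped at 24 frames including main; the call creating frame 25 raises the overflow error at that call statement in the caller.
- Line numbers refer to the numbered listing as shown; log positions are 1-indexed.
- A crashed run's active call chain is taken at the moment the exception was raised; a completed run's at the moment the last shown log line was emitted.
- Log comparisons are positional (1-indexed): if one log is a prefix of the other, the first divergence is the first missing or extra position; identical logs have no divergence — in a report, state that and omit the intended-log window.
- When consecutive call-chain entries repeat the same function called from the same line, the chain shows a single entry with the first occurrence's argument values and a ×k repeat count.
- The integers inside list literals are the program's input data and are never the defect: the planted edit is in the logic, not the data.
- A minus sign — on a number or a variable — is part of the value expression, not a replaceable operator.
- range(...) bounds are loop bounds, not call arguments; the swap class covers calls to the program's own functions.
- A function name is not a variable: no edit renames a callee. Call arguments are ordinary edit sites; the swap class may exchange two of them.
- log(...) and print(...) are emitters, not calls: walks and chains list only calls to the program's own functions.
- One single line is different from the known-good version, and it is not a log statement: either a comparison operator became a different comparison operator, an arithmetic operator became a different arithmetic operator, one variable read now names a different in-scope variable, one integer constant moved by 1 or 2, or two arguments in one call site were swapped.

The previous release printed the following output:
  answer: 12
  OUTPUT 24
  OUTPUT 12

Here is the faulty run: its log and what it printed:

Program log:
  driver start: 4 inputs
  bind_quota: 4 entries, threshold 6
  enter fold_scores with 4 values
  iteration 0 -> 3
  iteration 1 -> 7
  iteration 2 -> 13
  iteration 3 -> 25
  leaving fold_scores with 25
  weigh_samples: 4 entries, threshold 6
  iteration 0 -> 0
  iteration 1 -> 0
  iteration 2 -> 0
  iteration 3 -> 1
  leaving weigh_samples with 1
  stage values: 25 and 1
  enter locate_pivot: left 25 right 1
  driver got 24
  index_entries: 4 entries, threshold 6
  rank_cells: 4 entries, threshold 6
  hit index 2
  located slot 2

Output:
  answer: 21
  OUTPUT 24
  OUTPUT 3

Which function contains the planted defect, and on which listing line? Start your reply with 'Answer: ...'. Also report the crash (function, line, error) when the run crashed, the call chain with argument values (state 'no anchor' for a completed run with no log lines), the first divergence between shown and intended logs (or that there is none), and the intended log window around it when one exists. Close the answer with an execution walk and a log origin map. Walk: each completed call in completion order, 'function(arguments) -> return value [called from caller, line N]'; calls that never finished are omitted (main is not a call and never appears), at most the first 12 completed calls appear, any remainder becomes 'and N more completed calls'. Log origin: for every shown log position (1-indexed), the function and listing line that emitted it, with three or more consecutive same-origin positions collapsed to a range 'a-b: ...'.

Answer: the defect is in index_entries at line 48.
Key fact: Log streams are identical — the defect surfaces only in the printed output.
Call chain: main -> index_entries([3, 4, 6, 12], 6) (called at line 56).
First divergence: none — the logs agree in full.
Execution walk:
  fold_scores([3, 4, 6, 12]) -> 25  [called from bind_quota, line 31]
  weigh_samples([3, 4, 6, 12], 6) -> 1  [called from bind_quota, line 32]
  locate_pivot(25, 1) -> 24  [called from bind_quota, line 34]
  bind_quota([3, 4, 6, 12], 6) -> 24  [called from main, line 54]
  rank_cells([3, 4, 6, 12], 6) -> 2  [called from index_entries, line 45]
  index_entries([3, 4, 6, 12], 6) -> 3  [called from main, line 56]
Origin of each log line:
  1: emitted by main (line 53)
  2: emitted by bind_quota (line 30)
  3: emitted by fold_scores (line 2)
  4-7: emitted by fold_scores (line 6)
  8: emitted by fold_scores (line 7)
  9: emitted by weigh_samples (line 11)
  10-13: emitted by weigh_samples (line 16)
  14: emitted by weigh_samples (line 17)
  15: emitted by bind_quota (line 33)
  16: emitted by locate_pivot (line 21)
  17: emitted by main (line 55)
  18: emitted by index_entries (line 44)
  19: emitted by rank_cells (line 37)
  20: emitted by rank_cells (line 40)
  21: emitted by index_entries (line 46)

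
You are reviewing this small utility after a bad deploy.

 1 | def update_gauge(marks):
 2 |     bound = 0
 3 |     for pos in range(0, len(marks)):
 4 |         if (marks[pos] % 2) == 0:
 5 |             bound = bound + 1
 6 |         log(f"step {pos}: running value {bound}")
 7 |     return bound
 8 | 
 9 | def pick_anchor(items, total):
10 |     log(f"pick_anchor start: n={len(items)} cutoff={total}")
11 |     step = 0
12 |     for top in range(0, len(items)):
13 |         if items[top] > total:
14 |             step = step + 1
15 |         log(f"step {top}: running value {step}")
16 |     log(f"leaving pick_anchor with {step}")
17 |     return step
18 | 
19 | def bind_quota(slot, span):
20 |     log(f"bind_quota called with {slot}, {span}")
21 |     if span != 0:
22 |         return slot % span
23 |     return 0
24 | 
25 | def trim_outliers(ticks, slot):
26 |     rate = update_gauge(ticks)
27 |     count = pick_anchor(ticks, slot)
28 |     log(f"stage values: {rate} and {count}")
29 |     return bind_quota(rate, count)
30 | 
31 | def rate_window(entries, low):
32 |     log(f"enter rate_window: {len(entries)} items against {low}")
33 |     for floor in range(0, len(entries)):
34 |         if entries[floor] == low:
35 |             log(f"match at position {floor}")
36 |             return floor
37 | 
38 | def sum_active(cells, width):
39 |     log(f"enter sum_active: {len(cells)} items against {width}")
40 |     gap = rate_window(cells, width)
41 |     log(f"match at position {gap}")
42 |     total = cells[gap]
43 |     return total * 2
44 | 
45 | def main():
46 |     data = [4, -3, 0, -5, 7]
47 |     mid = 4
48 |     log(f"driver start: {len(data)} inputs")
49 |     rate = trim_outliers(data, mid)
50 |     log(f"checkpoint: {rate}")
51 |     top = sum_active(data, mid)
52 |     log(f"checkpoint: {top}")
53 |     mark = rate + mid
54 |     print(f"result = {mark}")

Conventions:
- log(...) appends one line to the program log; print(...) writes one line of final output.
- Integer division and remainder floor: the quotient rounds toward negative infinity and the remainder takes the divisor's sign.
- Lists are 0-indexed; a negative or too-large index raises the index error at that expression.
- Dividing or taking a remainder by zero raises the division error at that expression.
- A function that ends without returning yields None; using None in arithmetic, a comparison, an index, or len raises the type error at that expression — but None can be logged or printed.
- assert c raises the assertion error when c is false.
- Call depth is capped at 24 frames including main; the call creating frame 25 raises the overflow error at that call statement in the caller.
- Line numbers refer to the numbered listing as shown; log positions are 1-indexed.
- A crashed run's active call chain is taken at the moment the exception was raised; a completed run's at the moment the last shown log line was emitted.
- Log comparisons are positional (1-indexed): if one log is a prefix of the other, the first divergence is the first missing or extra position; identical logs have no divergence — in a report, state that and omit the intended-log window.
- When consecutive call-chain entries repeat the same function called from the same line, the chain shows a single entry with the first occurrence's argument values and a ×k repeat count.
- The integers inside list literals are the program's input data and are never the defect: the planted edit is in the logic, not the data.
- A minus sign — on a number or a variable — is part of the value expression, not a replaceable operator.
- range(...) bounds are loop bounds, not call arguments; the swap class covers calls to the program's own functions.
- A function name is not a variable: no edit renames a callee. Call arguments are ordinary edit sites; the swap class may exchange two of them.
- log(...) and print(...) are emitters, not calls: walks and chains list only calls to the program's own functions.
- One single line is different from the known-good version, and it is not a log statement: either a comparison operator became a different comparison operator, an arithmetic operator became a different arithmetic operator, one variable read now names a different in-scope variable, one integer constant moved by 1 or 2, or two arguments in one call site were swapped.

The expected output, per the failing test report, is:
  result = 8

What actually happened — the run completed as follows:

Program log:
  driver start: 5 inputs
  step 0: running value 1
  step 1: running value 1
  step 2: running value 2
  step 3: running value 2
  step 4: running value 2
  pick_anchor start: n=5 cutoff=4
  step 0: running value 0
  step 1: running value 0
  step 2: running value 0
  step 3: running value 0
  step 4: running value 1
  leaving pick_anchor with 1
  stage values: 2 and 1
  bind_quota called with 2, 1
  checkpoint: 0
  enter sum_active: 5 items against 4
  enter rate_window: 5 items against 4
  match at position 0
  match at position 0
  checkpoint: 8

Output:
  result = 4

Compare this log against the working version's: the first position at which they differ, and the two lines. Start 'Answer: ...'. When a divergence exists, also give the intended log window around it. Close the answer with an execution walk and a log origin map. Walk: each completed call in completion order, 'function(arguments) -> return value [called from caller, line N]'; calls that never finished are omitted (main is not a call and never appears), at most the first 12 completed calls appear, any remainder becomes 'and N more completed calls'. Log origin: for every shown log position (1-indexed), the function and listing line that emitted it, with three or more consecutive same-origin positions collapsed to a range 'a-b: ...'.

Answer: none (the log streams are identical).
Execution walk:
  update_gauge([4, -3, 0, -5, 7]) -> 2  [called from trim_outliers, line 26]
  pick_anchor([4, -3, 0, -5, 7], 4) -> 1  [called from trim_outliers, line 27]
  bind_quota(2, 1) -> 0  [called from trim_outliers, line 29]
  trim_outliers([4, -3, 0, -5, 7], 4) -> 0  [called from main, line 49]
  rate_window([4, -3, 0, -5, 7], 4) -> 0  [called from sum_active, line 40]
  sum_active([4, -3, 0, -5, 7], 4) -> 8  [called from main, line 51]
Origin of each log line:
  1: logged in main at line 48
  2-6: logged in update_gauge at line 6
  7: logged in pick_anchor at line 10
  8-12: logged in pick_anchor at line 15
  13: logged in pick_anchor at line 16
  14: logged in trim_outliers at line 28
  15: logged in bind_quota at line 20
  16: logged in main at line 50
  17: logged in sum_active at line 39
  18: logged in rate_window at line 32
  19: logged in rate_window at line 35
  20: logged in sum_active at line 41
  21: logged in main at line 52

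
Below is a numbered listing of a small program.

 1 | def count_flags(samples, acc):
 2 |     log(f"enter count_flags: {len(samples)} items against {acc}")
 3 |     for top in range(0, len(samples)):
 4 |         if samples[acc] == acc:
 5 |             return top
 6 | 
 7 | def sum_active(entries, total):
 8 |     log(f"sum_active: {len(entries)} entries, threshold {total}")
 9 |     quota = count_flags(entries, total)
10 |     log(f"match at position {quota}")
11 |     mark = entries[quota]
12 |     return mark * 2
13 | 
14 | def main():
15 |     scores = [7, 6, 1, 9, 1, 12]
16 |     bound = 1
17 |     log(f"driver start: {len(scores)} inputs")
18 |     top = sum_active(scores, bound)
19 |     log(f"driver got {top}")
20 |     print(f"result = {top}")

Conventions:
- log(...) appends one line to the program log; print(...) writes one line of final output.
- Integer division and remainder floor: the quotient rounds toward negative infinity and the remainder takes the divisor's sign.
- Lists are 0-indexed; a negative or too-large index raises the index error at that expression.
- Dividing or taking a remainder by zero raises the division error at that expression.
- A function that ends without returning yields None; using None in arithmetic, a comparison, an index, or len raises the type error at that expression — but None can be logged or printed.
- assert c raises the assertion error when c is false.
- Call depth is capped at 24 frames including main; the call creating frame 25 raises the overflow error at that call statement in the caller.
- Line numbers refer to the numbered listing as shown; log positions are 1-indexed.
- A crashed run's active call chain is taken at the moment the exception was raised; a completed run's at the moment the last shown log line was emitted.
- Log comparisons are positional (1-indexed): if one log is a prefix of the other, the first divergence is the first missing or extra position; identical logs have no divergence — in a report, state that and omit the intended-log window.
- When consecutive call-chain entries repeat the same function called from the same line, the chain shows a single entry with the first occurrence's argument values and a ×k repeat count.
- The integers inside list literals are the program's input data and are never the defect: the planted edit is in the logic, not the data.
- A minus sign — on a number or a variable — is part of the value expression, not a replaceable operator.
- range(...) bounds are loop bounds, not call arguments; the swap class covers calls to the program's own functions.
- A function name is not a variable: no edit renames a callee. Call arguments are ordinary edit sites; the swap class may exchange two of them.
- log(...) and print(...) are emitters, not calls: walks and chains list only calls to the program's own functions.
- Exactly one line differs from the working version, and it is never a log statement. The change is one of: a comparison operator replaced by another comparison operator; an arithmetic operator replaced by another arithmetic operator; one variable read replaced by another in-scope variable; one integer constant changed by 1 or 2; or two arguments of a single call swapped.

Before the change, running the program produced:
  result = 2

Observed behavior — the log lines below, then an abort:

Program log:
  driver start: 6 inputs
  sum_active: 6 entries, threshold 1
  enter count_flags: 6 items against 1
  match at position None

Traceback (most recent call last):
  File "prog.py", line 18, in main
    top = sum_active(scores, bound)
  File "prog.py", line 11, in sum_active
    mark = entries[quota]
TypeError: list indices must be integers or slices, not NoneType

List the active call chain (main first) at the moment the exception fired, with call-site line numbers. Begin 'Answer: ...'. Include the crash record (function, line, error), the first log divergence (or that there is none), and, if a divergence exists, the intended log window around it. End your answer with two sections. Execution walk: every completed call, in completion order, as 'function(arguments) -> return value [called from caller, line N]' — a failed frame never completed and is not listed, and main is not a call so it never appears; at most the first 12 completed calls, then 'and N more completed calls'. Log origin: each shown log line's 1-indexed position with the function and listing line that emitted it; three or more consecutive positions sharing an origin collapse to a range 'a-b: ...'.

Answer: main -> sum_active (called at line 18).
The tell: Position 4 is the first bad log line: 'match at position None' should read 'match at position 2'.
Crash: sum_active, line 11, TypeError.
First divergence: position 4 — the shown line 'match at position None' should read 'match at position 2'.
Intended log window:
  2: sum_active: 6 entries, threshold 1
  3: enter count_flags: 6 items against 1
  4: match at position 2
  5: driver got 2
Execution walk:
  count_flags([7, 6, 1, 9, 1, 12], 1) -> None  [called from sum_active, line 9]
Log origins:
  1: emitted by main (line 17)
  2: emitted by sum_active (line 8)
  3: emitted by count_flags (line 2)
  4: emitted by sum_active (line 10)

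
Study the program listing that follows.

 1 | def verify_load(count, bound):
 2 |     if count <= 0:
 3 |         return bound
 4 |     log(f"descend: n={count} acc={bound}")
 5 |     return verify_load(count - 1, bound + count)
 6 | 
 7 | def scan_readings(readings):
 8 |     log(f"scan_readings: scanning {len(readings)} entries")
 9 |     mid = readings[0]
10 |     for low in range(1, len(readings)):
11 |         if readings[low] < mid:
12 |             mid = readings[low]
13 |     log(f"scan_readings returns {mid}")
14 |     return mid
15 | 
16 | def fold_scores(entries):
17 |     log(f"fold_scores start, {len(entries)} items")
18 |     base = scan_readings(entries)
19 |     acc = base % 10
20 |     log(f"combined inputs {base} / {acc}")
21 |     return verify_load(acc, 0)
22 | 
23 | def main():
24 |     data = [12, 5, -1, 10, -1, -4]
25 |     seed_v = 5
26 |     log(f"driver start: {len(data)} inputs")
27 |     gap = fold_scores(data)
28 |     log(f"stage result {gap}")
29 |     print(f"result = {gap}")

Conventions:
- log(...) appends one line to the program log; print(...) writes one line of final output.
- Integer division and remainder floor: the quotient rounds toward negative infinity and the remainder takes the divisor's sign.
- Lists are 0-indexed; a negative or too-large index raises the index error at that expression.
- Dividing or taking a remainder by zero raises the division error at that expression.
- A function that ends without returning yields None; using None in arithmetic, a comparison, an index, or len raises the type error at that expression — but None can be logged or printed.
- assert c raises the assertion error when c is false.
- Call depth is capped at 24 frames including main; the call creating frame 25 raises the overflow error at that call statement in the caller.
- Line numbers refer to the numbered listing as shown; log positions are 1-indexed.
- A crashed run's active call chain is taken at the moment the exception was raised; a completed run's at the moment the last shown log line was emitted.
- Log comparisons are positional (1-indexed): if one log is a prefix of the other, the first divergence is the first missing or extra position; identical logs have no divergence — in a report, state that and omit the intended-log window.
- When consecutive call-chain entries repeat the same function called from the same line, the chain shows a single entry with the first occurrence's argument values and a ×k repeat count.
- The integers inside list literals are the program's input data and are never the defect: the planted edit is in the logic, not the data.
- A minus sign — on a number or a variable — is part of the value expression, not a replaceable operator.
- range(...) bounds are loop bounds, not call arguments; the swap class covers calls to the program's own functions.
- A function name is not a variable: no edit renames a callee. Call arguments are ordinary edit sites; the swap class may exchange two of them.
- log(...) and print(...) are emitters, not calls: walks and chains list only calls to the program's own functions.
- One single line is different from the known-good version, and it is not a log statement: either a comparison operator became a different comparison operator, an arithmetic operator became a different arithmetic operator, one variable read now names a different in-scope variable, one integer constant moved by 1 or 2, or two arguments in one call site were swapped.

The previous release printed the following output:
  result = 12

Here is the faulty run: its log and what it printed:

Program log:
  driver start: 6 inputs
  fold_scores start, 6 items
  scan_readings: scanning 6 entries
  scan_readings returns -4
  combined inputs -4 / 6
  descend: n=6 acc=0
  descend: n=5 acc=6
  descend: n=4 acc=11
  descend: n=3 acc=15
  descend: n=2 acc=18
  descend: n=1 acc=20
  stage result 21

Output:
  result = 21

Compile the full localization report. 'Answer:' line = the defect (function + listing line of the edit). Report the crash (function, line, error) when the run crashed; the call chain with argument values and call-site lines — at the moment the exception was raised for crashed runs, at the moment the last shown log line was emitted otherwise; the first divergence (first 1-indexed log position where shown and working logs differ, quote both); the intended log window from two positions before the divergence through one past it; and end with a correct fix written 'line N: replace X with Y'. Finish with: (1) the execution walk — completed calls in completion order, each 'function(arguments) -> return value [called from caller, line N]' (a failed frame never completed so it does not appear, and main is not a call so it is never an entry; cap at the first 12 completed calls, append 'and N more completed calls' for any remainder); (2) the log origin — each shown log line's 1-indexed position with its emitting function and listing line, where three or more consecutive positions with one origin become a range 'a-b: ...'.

Answer: the defect is in verify_load at line 5.
Core observation: Log line 7 is where behavior first shows: 'descend: n=5 acc=6' appears instead of 'descend: n=4 acc=6'.
Call chain: main.
First divergence: at position 7 the run shows 'descend: n=5 acc=6' where the working version logs 'descend: n=4 acc=6'.
Intended log window:
  5: combined inputs -4 / 6
  6: descend: n=6 acc=0
  7: descend: n=4 acc=6
  8: descend: n=2 acc=10
Execution walk:
  scan_readings([12, 5, -1, 10, -1, -4]) -> -4  [called from fold_scores, line 18]
  verify_load(0, 21) -> 21  [called from verify_load, line 5]
  verify_load(1, 20) -> 21  [called from verify_load, line 5]
  verify_load(2, 18) -> 21  [called from verify_load, line 5]
  verify_load(3, 15) -> 21  [called from verify_load, line 5]
  verify_load(4, 11) -> 21  [called from verify_load, line 5]
  verify_load(5, 6) -> 21  [called from verify_load, line 5]
  verify_load(6, 0) -> 21  [called from fold_scores, line 21]
  fold_scores([12, 5, -1, 10, -1, -4]) -> 21  [called from main, line 27]
Log origins:
  1: from main, line 26
  2: from fold_scores, line 17
  3: from scan_readings, line 8
  4: from scan_readings, line 13
  5: from fold_scores, line 20
  6-11: from verify_load, line 4
  12: from main, line 28
A correct fix: line 5: replace `1` with `2`.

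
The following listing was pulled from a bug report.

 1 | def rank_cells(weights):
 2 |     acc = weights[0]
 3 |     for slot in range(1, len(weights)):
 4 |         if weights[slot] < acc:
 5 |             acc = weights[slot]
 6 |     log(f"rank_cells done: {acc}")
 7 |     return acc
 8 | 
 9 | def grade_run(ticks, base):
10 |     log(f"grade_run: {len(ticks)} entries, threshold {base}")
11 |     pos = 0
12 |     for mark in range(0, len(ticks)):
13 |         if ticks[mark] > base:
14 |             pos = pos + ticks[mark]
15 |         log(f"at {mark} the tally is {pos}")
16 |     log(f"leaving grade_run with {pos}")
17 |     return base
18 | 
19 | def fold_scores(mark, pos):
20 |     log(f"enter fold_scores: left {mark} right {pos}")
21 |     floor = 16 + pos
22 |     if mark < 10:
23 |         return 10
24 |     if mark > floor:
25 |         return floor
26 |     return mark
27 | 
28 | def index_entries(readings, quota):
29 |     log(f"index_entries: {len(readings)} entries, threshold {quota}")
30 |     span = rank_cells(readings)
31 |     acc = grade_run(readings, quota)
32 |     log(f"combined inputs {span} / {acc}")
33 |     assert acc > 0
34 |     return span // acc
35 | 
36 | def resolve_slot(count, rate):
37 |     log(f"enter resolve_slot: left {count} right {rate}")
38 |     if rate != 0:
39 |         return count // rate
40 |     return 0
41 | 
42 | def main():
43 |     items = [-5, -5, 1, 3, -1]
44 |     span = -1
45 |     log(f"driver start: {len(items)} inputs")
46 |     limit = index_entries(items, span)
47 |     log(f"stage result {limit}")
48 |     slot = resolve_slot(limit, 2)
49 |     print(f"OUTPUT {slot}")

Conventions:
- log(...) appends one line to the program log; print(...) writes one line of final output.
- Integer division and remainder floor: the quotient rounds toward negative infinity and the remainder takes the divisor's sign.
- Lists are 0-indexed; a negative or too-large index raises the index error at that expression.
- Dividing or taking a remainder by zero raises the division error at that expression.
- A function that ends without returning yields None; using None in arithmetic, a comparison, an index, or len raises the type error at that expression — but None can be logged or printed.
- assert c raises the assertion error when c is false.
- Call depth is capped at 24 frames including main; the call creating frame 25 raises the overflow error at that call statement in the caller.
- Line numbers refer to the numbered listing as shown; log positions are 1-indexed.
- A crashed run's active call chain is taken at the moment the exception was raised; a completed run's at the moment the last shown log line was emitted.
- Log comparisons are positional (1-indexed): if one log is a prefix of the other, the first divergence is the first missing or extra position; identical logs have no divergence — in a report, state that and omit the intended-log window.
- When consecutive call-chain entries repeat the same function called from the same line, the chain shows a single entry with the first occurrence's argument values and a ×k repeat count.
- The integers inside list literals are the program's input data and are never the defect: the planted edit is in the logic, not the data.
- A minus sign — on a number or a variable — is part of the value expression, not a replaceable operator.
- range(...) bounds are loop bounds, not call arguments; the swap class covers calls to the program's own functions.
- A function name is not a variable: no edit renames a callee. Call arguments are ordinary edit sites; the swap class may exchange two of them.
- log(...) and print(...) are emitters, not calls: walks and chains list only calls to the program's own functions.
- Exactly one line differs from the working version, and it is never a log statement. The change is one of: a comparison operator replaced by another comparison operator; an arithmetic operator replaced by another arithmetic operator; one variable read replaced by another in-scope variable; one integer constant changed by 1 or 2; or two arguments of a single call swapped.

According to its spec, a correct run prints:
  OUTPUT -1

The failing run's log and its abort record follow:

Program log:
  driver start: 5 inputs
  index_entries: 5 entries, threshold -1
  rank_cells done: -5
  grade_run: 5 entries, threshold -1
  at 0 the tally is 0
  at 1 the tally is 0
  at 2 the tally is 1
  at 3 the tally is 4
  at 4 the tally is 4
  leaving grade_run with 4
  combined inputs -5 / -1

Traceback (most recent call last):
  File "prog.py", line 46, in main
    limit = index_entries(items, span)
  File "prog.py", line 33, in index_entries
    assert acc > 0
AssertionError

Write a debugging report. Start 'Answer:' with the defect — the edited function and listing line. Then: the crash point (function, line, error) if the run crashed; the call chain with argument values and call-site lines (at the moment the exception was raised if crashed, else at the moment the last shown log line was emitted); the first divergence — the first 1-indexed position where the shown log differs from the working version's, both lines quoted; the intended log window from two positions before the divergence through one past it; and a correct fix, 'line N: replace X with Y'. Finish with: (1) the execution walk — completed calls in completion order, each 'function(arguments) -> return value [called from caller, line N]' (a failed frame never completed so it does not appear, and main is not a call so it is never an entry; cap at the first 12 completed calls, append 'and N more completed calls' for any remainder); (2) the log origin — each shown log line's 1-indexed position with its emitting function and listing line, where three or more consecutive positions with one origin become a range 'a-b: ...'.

Answer: the defect is in grade_run at line 17.
The tell: The earliest visible damage is log position 11 — 'combined inputs -5 / -1' rather than the intended 'combined inputs -5 / 4'.
Crash: index_entries, line 33, AssertionError.
Call chain: main -> index_entries([-5, -5, 1, 3, -1], -1) (called at line 46).
First divergence: position 11 — shown 'combined inputs -5 / -1', intended 'combined inputs -5 / 4'.
Intended log window:
  9: at 4 the tally is 4
  10: leaving grade_run with 4
  11: combined inputs -5 / 4
  12: stage result -2
Execution walk:
  rank_cells([-5, -5, 1, 3, -1]) -> -5  [called from index_entries, line 30]
  grade_run([-5, -5, 1, 3, -1], -1) -> -1  [called from index_entries, line 31]
Log origin:
  1 — main, line 45
  2 — index_entries, line 29
  3 — rank_cells, line 6
  4 — grade_run, line 10
  5-9 — grade_run, line 15
  10 — grade_run, line 16
  11 — index_entries, line 32
A correct fix: line 17: replace `base` with `pos`.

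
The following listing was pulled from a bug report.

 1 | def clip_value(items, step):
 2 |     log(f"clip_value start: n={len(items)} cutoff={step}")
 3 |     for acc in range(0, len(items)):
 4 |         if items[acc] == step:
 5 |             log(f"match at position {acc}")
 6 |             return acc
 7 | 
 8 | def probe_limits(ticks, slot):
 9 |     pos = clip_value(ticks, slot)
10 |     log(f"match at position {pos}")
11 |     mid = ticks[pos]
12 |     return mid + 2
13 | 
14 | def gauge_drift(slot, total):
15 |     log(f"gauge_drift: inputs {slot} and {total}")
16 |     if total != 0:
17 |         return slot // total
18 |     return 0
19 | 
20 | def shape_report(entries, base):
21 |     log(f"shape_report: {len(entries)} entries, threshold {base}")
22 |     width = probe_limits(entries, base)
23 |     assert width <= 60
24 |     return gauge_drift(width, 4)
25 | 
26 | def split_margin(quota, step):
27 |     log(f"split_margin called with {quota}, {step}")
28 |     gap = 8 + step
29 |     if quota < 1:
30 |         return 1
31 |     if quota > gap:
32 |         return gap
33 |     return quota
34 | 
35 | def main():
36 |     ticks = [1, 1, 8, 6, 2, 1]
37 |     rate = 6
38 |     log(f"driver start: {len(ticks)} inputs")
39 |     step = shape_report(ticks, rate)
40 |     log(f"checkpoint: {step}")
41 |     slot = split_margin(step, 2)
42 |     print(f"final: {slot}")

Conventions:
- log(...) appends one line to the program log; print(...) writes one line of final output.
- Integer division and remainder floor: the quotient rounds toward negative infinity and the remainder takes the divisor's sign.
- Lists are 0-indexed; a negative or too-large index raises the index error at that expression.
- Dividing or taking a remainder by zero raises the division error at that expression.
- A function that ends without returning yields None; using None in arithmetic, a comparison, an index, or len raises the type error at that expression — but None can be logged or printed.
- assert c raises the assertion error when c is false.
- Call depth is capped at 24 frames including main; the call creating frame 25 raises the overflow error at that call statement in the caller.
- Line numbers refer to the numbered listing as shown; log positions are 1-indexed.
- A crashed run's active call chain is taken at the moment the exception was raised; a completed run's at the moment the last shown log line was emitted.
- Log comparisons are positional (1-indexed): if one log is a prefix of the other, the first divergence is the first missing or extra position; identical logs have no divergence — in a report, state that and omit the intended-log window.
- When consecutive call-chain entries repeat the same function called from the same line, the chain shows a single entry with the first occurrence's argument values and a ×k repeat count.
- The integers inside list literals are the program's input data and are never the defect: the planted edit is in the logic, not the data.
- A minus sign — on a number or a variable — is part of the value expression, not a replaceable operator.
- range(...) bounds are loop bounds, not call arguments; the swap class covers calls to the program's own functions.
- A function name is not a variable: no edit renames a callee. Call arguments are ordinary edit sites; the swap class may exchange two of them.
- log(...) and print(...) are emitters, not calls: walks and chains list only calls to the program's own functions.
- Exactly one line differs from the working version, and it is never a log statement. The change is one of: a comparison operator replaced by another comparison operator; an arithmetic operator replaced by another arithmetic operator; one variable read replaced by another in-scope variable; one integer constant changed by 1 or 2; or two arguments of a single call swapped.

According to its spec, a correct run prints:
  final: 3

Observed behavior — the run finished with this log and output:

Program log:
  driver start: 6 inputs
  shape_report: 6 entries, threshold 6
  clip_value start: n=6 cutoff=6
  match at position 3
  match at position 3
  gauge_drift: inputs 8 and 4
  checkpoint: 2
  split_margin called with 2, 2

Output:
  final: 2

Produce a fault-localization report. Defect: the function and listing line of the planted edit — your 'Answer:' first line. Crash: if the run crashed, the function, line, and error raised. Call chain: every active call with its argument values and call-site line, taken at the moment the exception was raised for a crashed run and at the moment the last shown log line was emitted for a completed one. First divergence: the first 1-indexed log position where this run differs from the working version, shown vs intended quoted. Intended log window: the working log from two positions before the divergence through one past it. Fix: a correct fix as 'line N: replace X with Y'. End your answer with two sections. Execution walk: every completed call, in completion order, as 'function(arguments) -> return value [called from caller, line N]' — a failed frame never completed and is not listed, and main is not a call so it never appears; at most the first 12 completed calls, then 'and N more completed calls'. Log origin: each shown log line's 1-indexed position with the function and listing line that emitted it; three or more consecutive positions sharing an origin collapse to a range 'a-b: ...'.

Answer: the defect is in probe_limits at line 12.
Key observation: The log first diverges at position 6: the faulty run prints 'gauge_drift: inputs 8 and 4' where the working version prints 'gauge_drift: inputs 12 and 4'.
Call chain: main -> split_margin(2, 2) (called at line 41).
First divergence: at position 6 the run shows 'gauge_drift: inputs 8 and 4' where the working version logs 'gauge_drift: inputs 12 and 4'.
Intended log window:
  4: match at position 3
  5: match at position 3
  6: gauge_drift: inputs 12 and 4
  7: checkpoint: 3
Execution walk:
  clip_value([1, 1, 8, 6, 2, 1], 6) -> 3  [called from probe_limits, line 9]
  probe_limits([1, 1, 8, 6, 2, 1], 6) -> 8  [called from shape_report, line 22]
  gauge_drift(8, 4) -> 2  [called from shape_report, line 24]
  shape_report([1, 1, 8, 6, 2, 1], 6) -> 2  [called from main, line 39]
  split_margin(2, 2) -> 2  [called from main, line 41]
Log origins:
  1: logged in main at line 38
  2: logged in shape_report at line 21
  3: logged in clip_value at line 2
  4: logged in clip_value at line 5
  5: logged in probe_limits at line 10
  6: logged in gauge_drift at line 15
  7: logged in main at line 40
  8: logged in split_margin at line 27
A correct fix: line 12: replace `+` with `*`.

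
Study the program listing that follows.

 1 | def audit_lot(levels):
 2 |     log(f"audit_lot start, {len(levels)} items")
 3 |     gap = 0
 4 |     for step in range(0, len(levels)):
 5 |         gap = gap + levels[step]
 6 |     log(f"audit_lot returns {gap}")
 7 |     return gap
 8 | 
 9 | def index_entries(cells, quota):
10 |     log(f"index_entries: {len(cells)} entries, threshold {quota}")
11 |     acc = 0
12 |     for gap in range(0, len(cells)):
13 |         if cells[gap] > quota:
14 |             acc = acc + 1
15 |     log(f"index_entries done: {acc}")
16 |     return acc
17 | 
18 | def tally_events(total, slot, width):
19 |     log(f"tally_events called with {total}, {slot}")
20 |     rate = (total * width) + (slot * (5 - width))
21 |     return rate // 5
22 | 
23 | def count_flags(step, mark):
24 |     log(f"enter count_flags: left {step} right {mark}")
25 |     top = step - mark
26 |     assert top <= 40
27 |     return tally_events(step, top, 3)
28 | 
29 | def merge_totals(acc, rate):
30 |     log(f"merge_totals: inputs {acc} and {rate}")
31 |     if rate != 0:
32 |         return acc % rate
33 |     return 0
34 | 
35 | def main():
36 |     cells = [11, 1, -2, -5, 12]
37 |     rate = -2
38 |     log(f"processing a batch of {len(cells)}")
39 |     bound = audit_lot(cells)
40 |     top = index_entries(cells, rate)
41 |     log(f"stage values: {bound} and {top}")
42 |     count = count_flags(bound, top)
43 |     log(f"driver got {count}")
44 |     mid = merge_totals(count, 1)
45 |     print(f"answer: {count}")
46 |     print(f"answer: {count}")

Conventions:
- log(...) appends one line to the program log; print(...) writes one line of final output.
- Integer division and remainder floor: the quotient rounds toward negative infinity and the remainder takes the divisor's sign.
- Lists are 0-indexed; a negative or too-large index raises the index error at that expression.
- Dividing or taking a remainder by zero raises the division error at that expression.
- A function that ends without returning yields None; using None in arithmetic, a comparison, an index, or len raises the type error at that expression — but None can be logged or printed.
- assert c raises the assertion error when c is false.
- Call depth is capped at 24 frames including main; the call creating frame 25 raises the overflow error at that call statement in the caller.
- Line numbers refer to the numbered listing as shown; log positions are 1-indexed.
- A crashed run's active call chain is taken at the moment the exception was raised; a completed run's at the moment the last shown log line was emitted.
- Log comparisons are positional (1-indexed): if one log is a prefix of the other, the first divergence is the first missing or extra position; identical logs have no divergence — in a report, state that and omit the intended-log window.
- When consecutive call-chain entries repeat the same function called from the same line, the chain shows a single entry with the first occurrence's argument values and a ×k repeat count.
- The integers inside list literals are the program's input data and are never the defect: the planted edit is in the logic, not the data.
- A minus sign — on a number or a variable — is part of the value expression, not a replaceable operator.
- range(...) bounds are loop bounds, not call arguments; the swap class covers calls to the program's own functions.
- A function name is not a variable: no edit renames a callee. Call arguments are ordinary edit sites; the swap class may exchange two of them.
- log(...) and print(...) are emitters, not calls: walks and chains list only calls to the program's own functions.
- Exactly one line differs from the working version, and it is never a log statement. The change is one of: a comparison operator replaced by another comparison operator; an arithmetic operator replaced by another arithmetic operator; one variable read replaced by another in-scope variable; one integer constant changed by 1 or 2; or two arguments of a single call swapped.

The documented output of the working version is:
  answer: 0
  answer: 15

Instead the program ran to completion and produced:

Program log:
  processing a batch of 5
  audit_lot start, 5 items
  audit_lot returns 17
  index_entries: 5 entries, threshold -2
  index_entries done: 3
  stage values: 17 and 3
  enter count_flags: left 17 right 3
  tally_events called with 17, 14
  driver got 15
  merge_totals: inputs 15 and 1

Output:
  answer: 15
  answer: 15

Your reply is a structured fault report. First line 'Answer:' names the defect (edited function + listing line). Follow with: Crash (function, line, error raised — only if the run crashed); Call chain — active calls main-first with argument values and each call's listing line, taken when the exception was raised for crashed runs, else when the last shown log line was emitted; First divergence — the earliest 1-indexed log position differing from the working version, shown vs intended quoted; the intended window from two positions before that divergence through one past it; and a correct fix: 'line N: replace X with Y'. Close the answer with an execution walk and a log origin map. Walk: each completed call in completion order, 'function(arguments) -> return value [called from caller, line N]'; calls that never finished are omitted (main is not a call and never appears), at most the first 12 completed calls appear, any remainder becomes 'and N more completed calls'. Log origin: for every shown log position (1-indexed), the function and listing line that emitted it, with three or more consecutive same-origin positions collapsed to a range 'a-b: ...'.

Answer: the defect is in main at line 45.
Key observation: Every logged value matches the working version; the printed result is what differs.
Call chain: main -> merge_totals(15, 1) (called at line 44).
First divergence: none — the logs agree in full.
Execution walk:
  audit_lot([11, 1, -2, -5, 12]) -> 17  [called from main, line 39]
  index_entries([11, 1, -2, -5, 12], -2) -> 3  [called from main, line 40]
  tally_events(17, 14, 3) -> 15  [called from count_flags, line 27]
  count_flags(17, 3) -> 15  [called from main, line 42]
  merge_totals(15, 1) -> 0  [called from main, line 44]
Log origin:
  1: logged in main at line 38
  2: logged in audit_lot at line 2
  3: logged in audit_lot at line 6
  4: logged in index_entries at line 10
  5: logged in index_entries at line 15
  6: logged in main at line 41
  7: logged in count_flags at line 24
  8: logged in tally_events at line 19
  9: logged in main at line 43
  10: logged in merge_totals at line 30
A correct fix: line 45: replace `count` with `mid`.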